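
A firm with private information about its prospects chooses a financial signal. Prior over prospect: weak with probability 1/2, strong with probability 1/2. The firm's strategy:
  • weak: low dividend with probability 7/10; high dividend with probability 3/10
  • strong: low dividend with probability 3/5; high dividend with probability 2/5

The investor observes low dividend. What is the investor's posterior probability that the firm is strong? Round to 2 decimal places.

0.46

Apply Bayes' rule using the sender's strategy as the likelihood.
P(low dividend) = (1/2)·(7/10) + (1/2)·(3/5) = 13/20
P(strong | low dividend) = ((1/2)·(3/5)) / (13/20) = (3/10) / (13/20) = 6/13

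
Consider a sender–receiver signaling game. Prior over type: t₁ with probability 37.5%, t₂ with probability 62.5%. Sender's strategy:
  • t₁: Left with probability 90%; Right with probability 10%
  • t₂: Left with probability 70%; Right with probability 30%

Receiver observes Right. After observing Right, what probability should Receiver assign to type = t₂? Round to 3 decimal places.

P(Right) = 0.375·0.1 + 0.625·0.3 = 0.225
P(t₂ | Right) = (0.625·0.3) / 0.225 = 0.1875 / 0.225 = 0.833333

0.833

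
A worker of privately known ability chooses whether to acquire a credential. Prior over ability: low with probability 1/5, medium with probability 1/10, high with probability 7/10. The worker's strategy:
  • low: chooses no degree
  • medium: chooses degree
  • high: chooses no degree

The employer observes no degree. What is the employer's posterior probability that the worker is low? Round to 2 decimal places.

P(no degree) = (1/5)·1 + (1/10)·0 + (7/10)·1 = 9/10
P(low | no degree) = ((1/5)·1) / (9/10) = (1/5) / (9/10) = 2/9

0.22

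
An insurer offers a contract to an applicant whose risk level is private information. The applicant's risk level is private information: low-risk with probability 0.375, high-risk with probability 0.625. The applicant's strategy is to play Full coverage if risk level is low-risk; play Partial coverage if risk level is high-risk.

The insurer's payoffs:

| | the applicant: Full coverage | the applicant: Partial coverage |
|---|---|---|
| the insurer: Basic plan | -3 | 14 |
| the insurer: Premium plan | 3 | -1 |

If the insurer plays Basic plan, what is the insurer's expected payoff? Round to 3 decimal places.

E[Basic plan] = 0.375·(-3) + 0.625·14 = (-1.125) + 8.75 = 7.625

7.625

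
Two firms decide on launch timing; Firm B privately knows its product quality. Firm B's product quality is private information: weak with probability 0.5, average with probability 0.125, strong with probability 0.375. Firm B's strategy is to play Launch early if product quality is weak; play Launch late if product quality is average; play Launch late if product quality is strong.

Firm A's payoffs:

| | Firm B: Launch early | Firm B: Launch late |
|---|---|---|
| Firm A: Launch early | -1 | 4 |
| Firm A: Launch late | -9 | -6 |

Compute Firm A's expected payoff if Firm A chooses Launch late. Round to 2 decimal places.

-7.50

E[Launch late] = 0.5·(-9) + 0.125·(-6) + 0.375·(-6) = (-4.5) + (-0.75) + (-2.25) = -7.5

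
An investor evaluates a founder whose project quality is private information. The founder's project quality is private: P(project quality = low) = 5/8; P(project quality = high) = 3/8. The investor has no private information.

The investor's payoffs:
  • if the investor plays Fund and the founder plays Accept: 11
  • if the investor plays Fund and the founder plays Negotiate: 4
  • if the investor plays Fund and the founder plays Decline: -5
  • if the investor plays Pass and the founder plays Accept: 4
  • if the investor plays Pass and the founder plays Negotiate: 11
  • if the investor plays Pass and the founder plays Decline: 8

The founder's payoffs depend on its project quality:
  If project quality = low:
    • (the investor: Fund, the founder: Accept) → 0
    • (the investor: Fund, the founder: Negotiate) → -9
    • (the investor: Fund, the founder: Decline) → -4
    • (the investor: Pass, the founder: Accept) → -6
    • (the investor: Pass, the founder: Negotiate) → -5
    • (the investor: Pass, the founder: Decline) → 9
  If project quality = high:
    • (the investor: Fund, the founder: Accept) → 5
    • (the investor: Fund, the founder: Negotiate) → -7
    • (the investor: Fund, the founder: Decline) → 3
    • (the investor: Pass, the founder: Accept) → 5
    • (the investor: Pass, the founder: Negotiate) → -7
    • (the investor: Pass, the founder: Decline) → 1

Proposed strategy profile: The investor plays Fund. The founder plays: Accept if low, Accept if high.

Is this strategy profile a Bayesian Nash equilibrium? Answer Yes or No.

A profile is a BNE iff every type of every player is best-responding given beliefs about the other side.
The investor plays Fund: E[Fund] = 5/8·(11) + 3/8·(11) = 11; E[Pass] = 4. Best-responding. ✓
The founder (project quality low), facing Fund: Accept gives 0, Negotiate gives -9, Decline gives -4. Proposed Accept is best. ✓
The founder (project quality high), facing Fund: Accept gives 5, Negotiate gives -7, Decline gives 3. Proposed Accept is best. ✓

Yes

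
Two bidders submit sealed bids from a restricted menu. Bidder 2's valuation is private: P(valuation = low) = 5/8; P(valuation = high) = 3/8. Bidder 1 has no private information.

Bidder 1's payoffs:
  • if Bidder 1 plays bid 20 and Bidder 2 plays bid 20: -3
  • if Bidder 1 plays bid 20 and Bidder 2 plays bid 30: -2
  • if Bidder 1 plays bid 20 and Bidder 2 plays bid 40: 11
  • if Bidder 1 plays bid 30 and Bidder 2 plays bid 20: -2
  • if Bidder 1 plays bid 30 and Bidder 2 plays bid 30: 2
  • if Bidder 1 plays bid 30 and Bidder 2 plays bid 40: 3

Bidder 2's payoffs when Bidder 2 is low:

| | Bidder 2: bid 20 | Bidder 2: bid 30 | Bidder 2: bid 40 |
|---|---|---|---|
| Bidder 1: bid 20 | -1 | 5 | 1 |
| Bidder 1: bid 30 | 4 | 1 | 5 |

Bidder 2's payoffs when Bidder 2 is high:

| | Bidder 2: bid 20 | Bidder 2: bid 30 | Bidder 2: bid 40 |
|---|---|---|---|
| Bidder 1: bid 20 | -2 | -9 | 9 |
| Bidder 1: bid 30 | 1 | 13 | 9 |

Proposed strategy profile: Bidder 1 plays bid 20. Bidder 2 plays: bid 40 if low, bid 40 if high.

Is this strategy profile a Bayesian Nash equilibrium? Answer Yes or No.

A profile is a BNE iff every type of every player is best-responding given beliefs about the other side.
Bidder 1 plays bid 20: E[bid 20] = 5/8·(11) + 3/8·(11) = 11; E[bid 30] = 3. Best-responding. ✓
Bidder 2 (valuation low), facing bid 20: bid 20 gives -1, bid 30 gives 5, bid 40 gives 1. Proposed bid 40 is not best — profitable deviation exists. ✗
Bidder 2 (valuation high), facing bid 20: bid 20 gives -2, bid 30 gives -9, bid 40 gives 9. Proposed bid 40 is best. ✓

No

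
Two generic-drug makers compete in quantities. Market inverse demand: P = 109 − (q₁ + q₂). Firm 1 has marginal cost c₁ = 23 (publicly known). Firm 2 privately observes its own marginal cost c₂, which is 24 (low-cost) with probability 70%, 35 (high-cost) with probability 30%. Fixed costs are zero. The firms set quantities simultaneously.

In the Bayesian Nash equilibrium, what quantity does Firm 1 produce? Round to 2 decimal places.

Each type of Firm 2 best-responds to q₁; Firm 1 best-responds to the expected q₂ over Firm 2's types.
Firm 2 with cost c maximizes (109 − (q₁+q₂) − c)·q₂, giving q₂(c) = (109 − c − q₁)/2.
E[c₂] = 0.7·24 + 0.3·35 = 27.3
Firm 1's FOC against E[q₂] yields q₁ = (109 − 2·23 + E[c₂])/3 = (109 − 46 + 27.3)/3 = 30.1.

30.10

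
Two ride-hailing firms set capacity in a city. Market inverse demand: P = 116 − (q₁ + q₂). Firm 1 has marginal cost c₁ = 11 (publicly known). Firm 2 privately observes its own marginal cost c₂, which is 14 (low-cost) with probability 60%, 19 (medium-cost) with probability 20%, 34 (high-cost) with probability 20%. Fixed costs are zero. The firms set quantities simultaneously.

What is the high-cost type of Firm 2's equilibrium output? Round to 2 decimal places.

Firm 2 with cost c maximizes (116 − (q₁+q₂) − c)·q₂, giving q₂(c) = (116 − c − q₁)/2.
E[c₂] = 0.6·14 + 0.2·19 + 0.2·34 = 19
Firm 1's FOC against E[q₂] yields q₁ = (116 − 2·11 + E[c₂])/3 = (116 − 22 + 19)/3 = 37.6667.
q₂(high-cost) = (116 − 34 − 37.6667)/2 = 22.1667.

22.17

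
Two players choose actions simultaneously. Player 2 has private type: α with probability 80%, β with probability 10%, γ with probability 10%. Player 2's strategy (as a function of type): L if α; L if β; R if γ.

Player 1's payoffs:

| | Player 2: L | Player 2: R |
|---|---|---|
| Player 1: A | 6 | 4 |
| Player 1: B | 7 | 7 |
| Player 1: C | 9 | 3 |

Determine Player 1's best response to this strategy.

C

E[A] = 0.8·(6) + 0.1·(6) + 0.1·(4) = 5.8
E[B] = 0.8·(7) + 0.1·(7) + 0.1·(7) = 7
E[C] = 0.8·(9) + 0.1·(9) + 0.1·(3) = 8.4
Best response: C (8.4 is the largest).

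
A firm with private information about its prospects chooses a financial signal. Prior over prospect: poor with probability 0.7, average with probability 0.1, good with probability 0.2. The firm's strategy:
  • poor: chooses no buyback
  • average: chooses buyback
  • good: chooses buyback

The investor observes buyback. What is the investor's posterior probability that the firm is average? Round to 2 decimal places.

P(buyback) = 0.7·0 + 0.1·1 + 0.2·1 = 0.3
P(average | buyback) = (0.1·1) / 0.3 = 0.1 / 0.3 = 0.333333

0.33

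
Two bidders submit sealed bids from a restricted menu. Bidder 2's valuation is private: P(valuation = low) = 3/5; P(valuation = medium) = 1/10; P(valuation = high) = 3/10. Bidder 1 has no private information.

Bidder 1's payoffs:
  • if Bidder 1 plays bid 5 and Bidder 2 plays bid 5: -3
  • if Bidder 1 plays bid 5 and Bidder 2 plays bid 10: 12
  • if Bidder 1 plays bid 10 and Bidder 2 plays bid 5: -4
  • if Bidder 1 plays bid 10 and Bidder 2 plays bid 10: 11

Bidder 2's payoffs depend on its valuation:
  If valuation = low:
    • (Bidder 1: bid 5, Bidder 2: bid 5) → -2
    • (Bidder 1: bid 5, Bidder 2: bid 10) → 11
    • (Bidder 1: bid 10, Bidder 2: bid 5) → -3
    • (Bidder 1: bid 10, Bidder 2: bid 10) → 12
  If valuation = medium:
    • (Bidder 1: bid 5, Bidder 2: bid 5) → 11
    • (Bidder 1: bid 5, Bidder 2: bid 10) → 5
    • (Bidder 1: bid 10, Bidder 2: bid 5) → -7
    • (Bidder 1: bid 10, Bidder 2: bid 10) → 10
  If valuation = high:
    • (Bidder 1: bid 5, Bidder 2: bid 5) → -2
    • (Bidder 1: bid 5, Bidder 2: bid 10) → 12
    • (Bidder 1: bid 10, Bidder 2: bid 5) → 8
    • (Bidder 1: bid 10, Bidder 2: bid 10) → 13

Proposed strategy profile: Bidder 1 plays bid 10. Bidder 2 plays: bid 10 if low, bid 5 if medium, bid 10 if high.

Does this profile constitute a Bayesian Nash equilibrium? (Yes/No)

Bidder 1 plays bid 10: E[bid 10] = 3/5·(11) + 1/10·(-4) + 3/10·(11) = 19/2; E[bid 5] = 21/2. Not best-responding. ✗
Bidder 2 (valuation low), facing bid 10: bid 5 gives -3, bid 10 gives 12. Proposed bid 10 is best. ✓
Bidder 2 (valuation medium), facing bid 10: bid 5 gives -7, bid 10 gives 10. Proposed bid 5 is not best — profitable deviation exists. ✗
Bidder 2 (valuation high), facing bid 10: bid 5 gives 8, bid 10 gives 13. Proposed bid 10 is best. ✓

No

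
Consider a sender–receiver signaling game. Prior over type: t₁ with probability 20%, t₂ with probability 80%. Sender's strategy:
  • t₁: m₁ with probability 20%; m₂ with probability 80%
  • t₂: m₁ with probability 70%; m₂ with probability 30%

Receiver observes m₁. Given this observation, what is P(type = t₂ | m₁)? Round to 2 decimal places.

0.93

Apply Bayes' rule using the sender's strategy as the likelihood.
P(m₁) = 0.2·0.2 + 0.8·0.7 = 0.6
P(t₂ | m₁) = (0.8·0.7) / 0.6 = 0.56 / 0.6 = 0.933333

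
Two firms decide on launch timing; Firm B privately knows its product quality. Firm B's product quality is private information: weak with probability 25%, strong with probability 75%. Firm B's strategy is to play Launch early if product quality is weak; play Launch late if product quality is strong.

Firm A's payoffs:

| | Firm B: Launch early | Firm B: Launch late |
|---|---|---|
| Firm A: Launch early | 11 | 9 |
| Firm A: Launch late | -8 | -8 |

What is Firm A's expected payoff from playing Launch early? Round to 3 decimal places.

9.500

E[Launch early] = 0.25·11 + 0.75·9 = 2.75 + 6.75 = 9.5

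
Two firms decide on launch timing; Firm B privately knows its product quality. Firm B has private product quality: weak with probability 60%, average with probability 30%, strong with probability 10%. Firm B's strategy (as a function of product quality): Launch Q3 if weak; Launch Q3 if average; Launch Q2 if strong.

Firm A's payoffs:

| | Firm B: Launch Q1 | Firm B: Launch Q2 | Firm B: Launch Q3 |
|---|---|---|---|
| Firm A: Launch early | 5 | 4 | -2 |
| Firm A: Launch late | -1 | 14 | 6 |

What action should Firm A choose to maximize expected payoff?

Launch late

E[Launch early] = 0.6·(-2) + 0.3·(-2) + 0.1·(4) = -1.4
E[Launch late] = 0.6·(6) + 0.3·(6) + 0.1·(14) = 6.8
Best response: Launch late (6.8 is the largest).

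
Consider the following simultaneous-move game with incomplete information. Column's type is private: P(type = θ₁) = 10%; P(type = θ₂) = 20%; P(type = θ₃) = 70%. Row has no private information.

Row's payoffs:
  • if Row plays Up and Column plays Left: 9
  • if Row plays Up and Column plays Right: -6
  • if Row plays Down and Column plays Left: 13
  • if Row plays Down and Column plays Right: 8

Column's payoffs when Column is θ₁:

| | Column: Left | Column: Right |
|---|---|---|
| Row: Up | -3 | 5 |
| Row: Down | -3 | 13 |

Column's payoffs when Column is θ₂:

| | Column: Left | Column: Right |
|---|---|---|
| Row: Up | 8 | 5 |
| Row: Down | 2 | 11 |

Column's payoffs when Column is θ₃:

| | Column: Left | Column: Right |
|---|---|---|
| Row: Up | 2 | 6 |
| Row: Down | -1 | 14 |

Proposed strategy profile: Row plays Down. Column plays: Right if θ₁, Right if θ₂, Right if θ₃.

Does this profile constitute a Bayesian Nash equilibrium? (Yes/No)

Yes

A profile is a BNE iff every type of every player is best-responding given beliefs about the other side.
Row plays Down: E[Down] = 0.1·(8) + 0.2·(8) + 0.7·(8) = 8; E[Up] = -6. Best-responding. ✓
Column (type θ₁), facing Down: Left gives -3, Right gives 13. Proposed Right is best. ✓
Column (type θ₂), facing Down: Left gives 2, Right gives 11. Proposed Right is best. ✓
Column (type θ₃), facing Down: Left gives -1, Right gives 14. Proposed Right is best. ✓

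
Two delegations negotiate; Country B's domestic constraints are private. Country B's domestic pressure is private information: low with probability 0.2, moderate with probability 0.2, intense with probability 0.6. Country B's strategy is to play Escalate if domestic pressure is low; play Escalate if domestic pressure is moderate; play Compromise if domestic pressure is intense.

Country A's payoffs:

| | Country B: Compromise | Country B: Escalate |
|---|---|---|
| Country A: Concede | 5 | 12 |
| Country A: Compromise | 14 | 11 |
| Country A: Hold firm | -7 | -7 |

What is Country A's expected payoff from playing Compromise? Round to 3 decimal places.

12.800

E[Compromise] = 0.2·11 + 0.2·11 + 0.6·14 = 2.2 + 2.2 + 8.4 = 12.8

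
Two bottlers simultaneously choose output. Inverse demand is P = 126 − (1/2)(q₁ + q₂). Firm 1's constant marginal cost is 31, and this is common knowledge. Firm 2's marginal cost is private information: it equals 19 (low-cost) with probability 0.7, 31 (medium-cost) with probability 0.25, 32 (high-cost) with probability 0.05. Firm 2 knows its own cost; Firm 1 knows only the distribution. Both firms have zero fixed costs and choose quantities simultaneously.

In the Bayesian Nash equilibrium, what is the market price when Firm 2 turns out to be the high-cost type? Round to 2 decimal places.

64.56

Type-c best response for Firm 2: q₂(c) = (126 − c) − q₁/2.
Firm 1 maximizes expected profit; its first-order condition is 126 − q₁ − (1/2)E[q₂] − 31 = 0.
Substituting E[q₂] and solving: E[c₂] = 22.65, so q₁ = (126 − 2·31 + 22.65)/(3/2) = 57.7667.
q₂(high-cost) = 65.1167, so P = 126 − (1/2)·(57.7667 + 65.1167) = 64.5583.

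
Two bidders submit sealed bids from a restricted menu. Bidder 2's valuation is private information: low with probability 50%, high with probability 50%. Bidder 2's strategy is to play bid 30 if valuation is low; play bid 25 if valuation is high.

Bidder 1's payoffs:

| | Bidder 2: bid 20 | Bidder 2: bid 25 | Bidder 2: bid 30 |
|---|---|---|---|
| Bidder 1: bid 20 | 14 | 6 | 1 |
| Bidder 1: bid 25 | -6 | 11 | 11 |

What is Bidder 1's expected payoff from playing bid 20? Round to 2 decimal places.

E[bid 20] = 0.5·1 + 0.5·6 = 0.5 + 3 = 3.5

3.50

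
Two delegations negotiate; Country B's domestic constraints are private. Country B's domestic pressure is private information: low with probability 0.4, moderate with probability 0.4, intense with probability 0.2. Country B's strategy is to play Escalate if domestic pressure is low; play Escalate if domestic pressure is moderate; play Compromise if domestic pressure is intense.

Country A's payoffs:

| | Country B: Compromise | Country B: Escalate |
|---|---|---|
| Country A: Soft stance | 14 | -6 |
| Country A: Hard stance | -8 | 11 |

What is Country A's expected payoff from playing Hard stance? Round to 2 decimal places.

7.20

Take the expectation over Country B's domestic pressure, weighting each type's action by its prior probability.
E[Hard stance] = 0.4·11 + 0.4·11 + 0.2·(-8) = 4.4 + 4.4 + (-1.6) = 7.2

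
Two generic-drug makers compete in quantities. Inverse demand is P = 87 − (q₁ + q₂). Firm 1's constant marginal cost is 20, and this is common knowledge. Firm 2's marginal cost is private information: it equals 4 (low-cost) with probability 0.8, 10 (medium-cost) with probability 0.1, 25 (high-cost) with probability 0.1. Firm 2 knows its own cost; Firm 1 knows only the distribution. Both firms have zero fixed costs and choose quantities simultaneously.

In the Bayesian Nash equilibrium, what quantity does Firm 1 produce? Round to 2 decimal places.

17.90

Type-c best response for Firm 2: q₂(c) = (87 − c)/2 − q₁/2.
Firm 1 maximizes expected profit; its first-order condition is 87 − 2q₁ − E[q₂] − 20 = 0.
Substituting E[q₂] and solving: E[c₂] = 6.7, so q₁ = (87 − 2·20 + 6.7)/3 = 17.9.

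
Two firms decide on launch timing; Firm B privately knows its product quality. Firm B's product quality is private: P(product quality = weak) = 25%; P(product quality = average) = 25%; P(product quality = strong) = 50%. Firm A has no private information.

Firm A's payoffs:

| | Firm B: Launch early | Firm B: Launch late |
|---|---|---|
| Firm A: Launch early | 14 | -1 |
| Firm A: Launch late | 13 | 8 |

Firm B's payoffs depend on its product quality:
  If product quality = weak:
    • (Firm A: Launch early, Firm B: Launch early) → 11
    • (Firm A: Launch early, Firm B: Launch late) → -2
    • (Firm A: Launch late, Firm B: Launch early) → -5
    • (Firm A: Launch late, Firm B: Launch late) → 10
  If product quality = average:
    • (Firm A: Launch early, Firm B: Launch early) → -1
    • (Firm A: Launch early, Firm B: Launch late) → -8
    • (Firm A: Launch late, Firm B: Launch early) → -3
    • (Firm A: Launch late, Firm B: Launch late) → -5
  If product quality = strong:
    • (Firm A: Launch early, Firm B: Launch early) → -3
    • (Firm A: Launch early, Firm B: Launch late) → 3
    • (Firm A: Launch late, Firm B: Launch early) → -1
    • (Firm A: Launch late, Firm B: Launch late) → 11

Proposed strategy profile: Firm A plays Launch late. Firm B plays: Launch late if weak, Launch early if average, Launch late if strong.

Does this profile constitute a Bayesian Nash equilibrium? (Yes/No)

Yes

Firm A plays Launch late: E[Launch late] = 0.25·(8) + 0.25·(13) + 0.5·(8) = 9.25; E[Launch early] = 2.75. Best-responding. ✓
Firm B (product quality weak), facing Launch late: Launch early gives -5, Launch late gives 10. Proposed Launch late is best. ✓
Firm B (product quality average), facing Launch late: Launch early gives -3, Launch late gives -5. Proposed Launch early is best. ✓
Firm B (product quality strong), facing Launch late: Launch early gives -1, Launch late gives 11. Proposed Launch late is best. ✓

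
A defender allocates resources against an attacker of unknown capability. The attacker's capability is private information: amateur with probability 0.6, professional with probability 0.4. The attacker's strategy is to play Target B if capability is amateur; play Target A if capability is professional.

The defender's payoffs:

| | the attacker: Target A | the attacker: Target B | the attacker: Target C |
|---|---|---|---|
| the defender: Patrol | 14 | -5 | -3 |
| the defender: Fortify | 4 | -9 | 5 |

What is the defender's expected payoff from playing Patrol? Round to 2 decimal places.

E[Patrol] = 0.6·(-5) + 0.4·14 = (-3) + 5.6 = 2.6

2.60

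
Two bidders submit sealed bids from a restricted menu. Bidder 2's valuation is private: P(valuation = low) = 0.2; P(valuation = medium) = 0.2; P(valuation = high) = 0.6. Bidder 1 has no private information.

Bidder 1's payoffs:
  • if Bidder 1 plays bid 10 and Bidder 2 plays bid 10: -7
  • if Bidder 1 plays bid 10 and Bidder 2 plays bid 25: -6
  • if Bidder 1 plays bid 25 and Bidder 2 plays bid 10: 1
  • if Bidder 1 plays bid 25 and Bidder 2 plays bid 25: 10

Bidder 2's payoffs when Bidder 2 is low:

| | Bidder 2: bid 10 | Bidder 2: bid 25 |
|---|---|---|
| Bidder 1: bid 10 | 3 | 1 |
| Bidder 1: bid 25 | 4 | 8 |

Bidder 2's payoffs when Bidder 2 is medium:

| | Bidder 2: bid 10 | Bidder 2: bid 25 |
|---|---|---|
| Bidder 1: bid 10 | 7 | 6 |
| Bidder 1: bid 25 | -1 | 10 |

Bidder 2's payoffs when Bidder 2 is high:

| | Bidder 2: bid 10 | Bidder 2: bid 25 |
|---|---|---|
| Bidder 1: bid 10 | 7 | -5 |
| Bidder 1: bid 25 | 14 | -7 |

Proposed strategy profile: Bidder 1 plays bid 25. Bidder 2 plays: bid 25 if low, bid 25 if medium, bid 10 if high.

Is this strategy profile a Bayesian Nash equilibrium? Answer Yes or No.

Yes

A profile is a BNE iff every type of every player is best-responding given beliefs about the other side.
Bidder 1 plays bid 25: E[bid 25] = 0.2·(10) + 0.2·(10) + 0.6·(1) = 4.6; E[bid 10] = -6.6. Best-responding. ✓
Bidder 2 (valuation low), facing bid 25: bid 10 gives 4, bid 25 gives 8. Proposed bid 25 is best. ✓
Bidder 2 (valuation medium), facing bid 25: bid 10 gives -1, bid 25 gives 10. Proposed bid 25 is best. ✓
Bidder 2 (valuation high), facing bid 25: bid 10 gives 14, bid 25 gives -7. Proposed bid 10 is best. ✓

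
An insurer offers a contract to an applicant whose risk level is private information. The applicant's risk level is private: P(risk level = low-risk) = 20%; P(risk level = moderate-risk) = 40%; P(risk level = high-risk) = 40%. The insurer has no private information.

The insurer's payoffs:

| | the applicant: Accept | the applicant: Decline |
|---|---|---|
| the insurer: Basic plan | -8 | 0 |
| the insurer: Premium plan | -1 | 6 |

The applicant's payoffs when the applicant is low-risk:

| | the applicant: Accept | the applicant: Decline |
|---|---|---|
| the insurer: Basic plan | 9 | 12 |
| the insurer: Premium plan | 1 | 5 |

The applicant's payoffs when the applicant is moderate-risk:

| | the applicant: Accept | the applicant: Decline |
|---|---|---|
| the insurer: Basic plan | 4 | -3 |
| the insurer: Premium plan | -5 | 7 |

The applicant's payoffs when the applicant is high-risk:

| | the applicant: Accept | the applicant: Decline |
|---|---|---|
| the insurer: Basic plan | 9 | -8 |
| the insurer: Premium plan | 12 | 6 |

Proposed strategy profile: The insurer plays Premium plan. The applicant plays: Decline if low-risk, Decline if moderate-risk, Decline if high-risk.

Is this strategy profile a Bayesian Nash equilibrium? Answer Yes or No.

No

The insurer plays Premium plan: E[Premium plan] = 0.2·(6) + 0.4·(6) + 0.4·(6) = 6; E[Basic plan] = 0. Best-responding. ✓
The applicant (risk level low-risk), facing Premium plan: Accept gives 1, Decline gives 5. Proposed Decline is best. ✓
The applicant (risk level moderate-risk), facing Premium plan: Accept gives -5, Decline gives 7. Proposed Decline is best. ✓
The applicant (risk level high-risk), facing Premium plan: Accept gives 12, Decline gives 6. Proposed Decline is not best — profitable deviation exists. ✗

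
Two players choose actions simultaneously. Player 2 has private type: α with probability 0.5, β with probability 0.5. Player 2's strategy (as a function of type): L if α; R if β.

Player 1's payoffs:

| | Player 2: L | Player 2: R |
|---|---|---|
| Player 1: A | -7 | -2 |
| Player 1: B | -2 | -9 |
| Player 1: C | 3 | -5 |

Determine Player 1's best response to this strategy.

E[A] = 0.5·(-7) + 0.5·(-2) = -4.5
E[B] = 0.5·(-2) + 0.5·(-9) = -5.5
E[C] = 0.5·(3) + 0.5·(-5) = -1
Best response: C (-1 is the largest).

C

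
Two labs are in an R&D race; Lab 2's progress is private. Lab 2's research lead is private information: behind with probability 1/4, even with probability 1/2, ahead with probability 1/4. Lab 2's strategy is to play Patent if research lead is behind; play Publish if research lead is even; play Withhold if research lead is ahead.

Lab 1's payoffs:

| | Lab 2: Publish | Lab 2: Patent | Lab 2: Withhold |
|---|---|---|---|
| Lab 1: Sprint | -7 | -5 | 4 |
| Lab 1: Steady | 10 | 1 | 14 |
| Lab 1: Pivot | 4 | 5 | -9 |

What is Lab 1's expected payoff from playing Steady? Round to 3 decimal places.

8.750

E[Steady] = 1/4·1 + 1/2·10 + 1/4·14 = 1/4 + 5 + 7/2 = 35/4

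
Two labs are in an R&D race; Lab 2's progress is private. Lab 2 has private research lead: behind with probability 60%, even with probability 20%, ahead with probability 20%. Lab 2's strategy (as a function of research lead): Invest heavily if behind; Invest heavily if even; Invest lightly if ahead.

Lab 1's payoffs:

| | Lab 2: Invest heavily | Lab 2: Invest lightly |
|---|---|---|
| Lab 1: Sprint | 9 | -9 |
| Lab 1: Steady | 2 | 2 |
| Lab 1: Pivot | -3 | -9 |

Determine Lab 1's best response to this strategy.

Compute Lab 1's expected payoff for each action, taking the expectation over Lab 2's type.
E[Sprint] = 0.6·(9) + 0.2·(9) + 0.2·(-9) = 5.4
E[Steady] = 0.6·(2) + 0.2·(2) + 0.2·(2) = 2
E[Pivot] = 0.6·(-3) + 0.2·(-3) + 0.2·(-9) = -4.2
Best response: Sprint (5.4 is the largest).

Sprint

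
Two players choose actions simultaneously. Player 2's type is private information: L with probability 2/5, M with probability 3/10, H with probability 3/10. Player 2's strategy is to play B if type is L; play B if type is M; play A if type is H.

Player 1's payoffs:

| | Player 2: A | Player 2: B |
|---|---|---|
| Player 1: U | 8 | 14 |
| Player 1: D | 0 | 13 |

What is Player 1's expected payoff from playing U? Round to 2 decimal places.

Take the expectation over Player 2's type, weighting each type's action by its prior probability.
E[U] = 2/5·14 + 3/10·14 + 3/10·8 = 28/5 + 21/5 + 12/5 = 61/5

12.20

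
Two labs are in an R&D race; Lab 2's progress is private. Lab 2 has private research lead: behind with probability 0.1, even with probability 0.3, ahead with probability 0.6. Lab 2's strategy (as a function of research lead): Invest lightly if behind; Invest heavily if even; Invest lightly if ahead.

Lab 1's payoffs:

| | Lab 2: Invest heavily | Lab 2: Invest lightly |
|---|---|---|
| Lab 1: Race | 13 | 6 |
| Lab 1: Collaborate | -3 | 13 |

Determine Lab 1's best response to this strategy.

Collaborate

Compute Lab 1's expected payoff for each action, taking the expectation over Lab 2's type.
E[Race] = 0.1·(6) + 0.3·(13) + 0.6·(6) = 8.1
E[Collaborate] = 0.1·(13) + 0.3·(-3) + 0.6·(13) = 8.2
Best response: Collaborate (8.2 is the largest).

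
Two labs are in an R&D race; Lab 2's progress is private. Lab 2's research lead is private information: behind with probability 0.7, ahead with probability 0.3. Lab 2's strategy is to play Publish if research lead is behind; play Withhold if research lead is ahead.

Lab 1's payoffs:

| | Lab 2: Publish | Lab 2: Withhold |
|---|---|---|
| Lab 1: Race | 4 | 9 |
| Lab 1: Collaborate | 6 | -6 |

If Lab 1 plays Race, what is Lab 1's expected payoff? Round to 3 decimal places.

5.500

E[Race] = 0.7·4 + 0.3·9 = 2.8 + 2.7 = 5.5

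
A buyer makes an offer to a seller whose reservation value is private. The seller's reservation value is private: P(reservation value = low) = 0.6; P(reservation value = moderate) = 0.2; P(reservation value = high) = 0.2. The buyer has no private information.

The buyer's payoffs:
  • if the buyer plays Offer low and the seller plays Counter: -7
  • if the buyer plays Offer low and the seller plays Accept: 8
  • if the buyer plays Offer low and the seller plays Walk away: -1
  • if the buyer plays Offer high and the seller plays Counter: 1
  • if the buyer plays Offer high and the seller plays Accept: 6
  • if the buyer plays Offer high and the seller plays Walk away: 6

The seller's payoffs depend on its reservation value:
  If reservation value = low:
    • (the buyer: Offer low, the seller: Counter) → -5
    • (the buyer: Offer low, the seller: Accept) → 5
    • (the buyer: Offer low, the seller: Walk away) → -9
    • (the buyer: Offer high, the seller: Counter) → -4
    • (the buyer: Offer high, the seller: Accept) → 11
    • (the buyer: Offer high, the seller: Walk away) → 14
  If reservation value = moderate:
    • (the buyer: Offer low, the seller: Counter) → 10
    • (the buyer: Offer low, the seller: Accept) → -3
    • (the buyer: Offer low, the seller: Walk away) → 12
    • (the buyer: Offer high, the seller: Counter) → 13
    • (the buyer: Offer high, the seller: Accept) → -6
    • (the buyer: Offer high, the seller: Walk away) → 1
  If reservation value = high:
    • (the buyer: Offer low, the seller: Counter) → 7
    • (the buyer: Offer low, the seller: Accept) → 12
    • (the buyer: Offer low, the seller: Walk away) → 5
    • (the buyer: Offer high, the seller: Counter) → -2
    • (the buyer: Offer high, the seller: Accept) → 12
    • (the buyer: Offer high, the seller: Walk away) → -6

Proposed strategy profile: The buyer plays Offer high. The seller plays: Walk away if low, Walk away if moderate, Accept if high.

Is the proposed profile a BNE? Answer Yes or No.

No

A profile is a BNE iff every type of every player is best-responding given beliefs about the other side.
The buyer plays Offer high: E[Offer high] = 0.6·(6) + 0.2·(6) + 0.2·(6) = 6; E[Offer low] = 0.8. Best-responding. ✓
The seller (reservation value low), facing Offer high: Counter gives -4, Accept gives 11, Walk away gives 14. Proposed Walk away is best. ✓
The seller (reservation value moderate), facing Offer high: Counter gives 13, Accept gives -6, Walk away gives 1. Proposed Walk away is not best — profitable deviation exists. ✗
The seller (reservation value high), facing Offer high: Counter gives -2, Accept gives 12, Walk away gives -6. Proposed Accept is best. ✓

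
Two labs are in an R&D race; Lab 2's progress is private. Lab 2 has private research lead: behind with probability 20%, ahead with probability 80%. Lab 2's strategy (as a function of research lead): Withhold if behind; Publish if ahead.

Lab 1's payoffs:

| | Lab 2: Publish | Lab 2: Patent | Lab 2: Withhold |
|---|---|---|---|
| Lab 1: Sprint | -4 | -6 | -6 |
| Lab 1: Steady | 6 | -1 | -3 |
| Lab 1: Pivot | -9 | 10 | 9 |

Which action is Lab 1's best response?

Steady

E[Sprint] = 0.2·(-6) + 0.8·(-4) = -4.4
E[Steady] = 0.2·(-3) + 0.8·(6) = 4.2
E[Pivot] = 0.2·(9) + 0.8·(-9) = -5.4
Best response: Steady (4.2 is the largest).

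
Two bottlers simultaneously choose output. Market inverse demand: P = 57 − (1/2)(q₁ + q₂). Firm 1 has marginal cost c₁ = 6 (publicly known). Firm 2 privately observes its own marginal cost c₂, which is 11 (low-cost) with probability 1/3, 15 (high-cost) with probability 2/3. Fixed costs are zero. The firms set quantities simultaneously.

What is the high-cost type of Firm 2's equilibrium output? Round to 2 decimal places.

22.44

Type-c best response for Firm 2: q₂(c) = (57 − c) − q₁/2.
Firm 1 maximizes expected profit; its first-order condition is 57 − q₁ − (1/2)E[q₂] − 6 = 0.
Substituting E[q₂] and solving: E[c₂] = 13.6667, so q₁ = (57 − 2·6 + 13.6667)/(3/2) = 39.1111.
q₂(high-cost) = (57 − 15 − (1/2)·39.1111) = 22.4444.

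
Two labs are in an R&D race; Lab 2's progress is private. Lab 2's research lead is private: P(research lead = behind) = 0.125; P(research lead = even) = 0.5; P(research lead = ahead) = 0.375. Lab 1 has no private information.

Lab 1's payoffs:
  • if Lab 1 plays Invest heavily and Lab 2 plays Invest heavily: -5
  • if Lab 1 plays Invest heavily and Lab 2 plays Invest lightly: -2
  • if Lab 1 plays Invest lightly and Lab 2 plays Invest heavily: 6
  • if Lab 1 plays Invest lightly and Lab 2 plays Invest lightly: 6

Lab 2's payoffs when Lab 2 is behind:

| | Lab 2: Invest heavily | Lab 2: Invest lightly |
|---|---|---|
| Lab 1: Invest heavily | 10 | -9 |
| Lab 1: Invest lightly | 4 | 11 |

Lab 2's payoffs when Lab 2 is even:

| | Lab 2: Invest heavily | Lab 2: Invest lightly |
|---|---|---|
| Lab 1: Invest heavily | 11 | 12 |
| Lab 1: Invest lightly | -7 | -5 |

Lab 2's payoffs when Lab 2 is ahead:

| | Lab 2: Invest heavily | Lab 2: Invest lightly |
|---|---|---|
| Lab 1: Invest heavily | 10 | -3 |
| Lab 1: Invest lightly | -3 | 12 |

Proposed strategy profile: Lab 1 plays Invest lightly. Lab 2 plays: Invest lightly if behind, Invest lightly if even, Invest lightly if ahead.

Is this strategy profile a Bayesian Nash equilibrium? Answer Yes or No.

A profile is a BNE iff every type of every player is best-responding given beliefs about the other side.
Lab 1 plays Invest lightly: E[Invest lightly] = 0.125·(6) + 0.5·(6) + 0.375·(6) = 6; E[Invest heavily] = -2. Best-responding. ✓
Lab 2 (research lead behind), facing Invest lightly: Invest heavily gives 4, Invest lightly gives 11. Proposed Invest lightly is best. ✓
Lab 2 (research lead even), facing Invest lightly: Invest heavily gives -7, Invest lightly gives -5. Proposed Invest lightly is best. ✓
Lab 2 (research lead ahead), facing Invest lightly: Invest heavily gives -3, Invest lightly gives 12. Proposed Invest lightly is best. ✓

Yes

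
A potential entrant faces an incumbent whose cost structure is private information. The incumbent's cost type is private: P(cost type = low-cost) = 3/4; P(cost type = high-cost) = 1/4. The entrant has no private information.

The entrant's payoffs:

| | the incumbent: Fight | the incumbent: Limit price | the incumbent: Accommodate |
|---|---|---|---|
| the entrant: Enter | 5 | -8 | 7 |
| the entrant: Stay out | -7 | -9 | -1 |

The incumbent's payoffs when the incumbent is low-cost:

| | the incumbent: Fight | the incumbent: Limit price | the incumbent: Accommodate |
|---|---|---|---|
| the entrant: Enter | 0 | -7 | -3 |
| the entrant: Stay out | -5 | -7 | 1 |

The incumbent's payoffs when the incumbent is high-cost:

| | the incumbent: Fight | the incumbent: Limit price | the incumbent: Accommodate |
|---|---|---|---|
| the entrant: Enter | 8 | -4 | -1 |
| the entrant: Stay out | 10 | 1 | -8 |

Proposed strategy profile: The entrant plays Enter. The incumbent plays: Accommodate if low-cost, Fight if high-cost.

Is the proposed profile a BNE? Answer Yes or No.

The entrant plays Enter: E[Enter] = 3/4·(7) + 1/4·(5) = 13/2; E[Stay out] = -5/2. Best-responding. ✓
The incumbent (cost type low-cost), facing Enter: Fight gives 0, Limit price gives -7, Accommodate gives -3. Proposed Accommodate is not best — profitable deviation exists. ✗
The incumbent (cost type high-cost), facing Enter: Fight gives 8, Limit price gives -4, Accommodate gives -1. Proposed Fight is best. ✓

No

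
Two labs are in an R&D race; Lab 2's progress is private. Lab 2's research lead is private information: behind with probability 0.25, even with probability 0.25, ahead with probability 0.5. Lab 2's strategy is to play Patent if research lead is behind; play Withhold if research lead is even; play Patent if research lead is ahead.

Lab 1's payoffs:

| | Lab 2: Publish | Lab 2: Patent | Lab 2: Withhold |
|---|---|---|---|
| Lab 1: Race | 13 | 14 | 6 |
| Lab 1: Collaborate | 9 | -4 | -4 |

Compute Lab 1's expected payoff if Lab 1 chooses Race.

Take the expectation over Lab 2's research lead, weighting each type's action by its prior probability.
E[Race] = 0.25·14 + 0.25·6 + 0.5·14 = 3.5 + 1.5 + 7 = 12

12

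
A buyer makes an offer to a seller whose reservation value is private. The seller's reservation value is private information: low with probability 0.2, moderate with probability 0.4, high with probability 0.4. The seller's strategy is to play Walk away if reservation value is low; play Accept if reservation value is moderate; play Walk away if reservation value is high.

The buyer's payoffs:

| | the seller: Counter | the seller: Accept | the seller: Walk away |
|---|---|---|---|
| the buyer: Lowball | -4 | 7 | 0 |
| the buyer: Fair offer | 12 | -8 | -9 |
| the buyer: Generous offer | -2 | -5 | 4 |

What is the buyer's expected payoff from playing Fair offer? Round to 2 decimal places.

E[Fair offer] = 0.2·(-9) + 0.4·(-8) + 0.4·(-9) = (-1.8) + (-3.2) + (-3.6) = -8.6

-8.60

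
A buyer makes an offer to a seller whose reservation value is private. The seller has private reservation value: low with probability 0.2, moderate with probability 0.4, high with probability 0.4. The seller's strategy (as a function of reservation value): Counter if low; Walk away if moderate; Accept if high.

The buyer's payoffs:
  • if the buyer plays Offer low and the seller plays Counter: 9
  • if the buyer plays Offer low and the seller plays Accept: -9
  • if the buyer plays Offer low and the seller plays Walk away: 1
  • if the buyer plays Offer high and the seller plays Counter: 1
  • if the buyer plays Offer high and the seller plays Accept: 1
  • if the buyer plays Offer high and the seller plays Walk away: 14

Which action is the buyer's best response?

Offer high

Compute the buyer's expected payoff for each action, taking the expectation over the seller's type.
E[Offer low] = 0.2·(9) + 0.4·(1) + 0.4·(-9) = -1.4
E[Offer high] = 0.2·(1) + 0.4·(14) + 0.4·(1) = 6.2
Best response: Offer high (6.2 is the largest).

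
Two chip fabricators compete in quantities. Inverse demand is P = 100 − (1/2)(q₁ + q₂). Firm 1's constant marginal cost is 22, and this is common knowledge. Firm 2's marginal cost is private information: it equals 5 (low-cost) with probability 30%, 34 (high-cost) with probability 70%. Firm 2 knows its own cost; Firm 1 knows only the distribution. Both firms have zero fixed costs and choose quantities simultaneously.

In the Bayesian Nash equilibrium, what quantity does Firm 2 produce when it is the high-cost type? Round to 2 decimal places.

38.90

Type-c best response for Firm 2: q₂(c) = (100 − c) − q₁/2.
Firm 1 maximizes expected profit; its first-order condition is 100 − q₁ − (1/2)E[q₂] − 22 = 0.
Substituting E[q₂] and solving: E[c₂] = 25.3, so q₁ = (100 − 2·22 + 25.3)/(3/2) = 54.2.
q₂(high-cost) = (100 − 34 − (1/2)·54.2) = 38.9.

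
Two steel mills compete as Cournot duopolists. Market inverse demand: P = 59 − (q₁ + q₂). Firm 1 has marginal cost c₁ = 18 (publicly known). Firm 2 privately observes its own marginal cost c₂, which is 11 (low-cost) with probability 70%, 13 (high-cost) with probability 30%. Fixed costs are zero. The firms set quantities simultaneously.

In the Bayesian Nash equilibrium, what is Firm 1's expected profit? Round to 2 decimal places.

133.02

Each type of Firm 2 best-responds to q₁; Firm 1 best-responds to the expected q₂ over Firm 2's types.
Firm 2 with cost c maximizes (59 − (q₁+q₂) − c)·q₂, giving q₂(c) = (59 − c − q₁)/2.
E[c₂] = 0.7·11 + 0.3·13 = 11.6
Firm 1's FOC against E[q₂] yields q₁ = (59 − 2·18 + E[c₂])/3 = (59 − 36 + 11.6)/3 = 11.5333.
E[P] = 59 − (q₁ + E[q₂]) = 29.5333; Firm 1's expected profit = (E[P] − 18)·q₁ = (29.5333 − 18)·11.5333 = 133.018.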